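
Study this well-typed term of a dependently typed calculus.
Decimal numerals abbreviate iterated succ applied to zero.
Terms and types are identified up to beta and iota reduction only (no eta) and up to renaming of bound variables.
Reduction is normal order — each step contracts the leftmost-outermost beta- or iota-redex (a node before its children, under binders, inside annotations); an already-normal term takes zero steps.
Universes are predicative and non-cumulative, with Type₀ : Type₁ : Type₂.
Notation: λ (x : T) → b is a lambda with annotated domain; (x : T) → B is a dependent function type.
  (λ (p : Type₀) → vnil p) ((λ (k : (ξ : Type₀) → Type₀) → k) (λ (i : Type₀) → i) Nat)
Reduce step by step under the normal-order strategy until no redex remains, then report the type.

normal-order reduction:
  (λ (p : Type₀) → vnil p) ((λ (k : (ξ : Type₀) → Type₀) → k) (λ (i : Type₀) → i) Nat)
  ~> vnil ((λ (p : (k : Type₀) → Type₀) → p) (λ (ξ : Type₀) → ξ) Nat)
  ~> vnil ((λ (p : Type₀) → p) Nat)
  ~> vnil Nat
the term's type:
  Vec Nat 0


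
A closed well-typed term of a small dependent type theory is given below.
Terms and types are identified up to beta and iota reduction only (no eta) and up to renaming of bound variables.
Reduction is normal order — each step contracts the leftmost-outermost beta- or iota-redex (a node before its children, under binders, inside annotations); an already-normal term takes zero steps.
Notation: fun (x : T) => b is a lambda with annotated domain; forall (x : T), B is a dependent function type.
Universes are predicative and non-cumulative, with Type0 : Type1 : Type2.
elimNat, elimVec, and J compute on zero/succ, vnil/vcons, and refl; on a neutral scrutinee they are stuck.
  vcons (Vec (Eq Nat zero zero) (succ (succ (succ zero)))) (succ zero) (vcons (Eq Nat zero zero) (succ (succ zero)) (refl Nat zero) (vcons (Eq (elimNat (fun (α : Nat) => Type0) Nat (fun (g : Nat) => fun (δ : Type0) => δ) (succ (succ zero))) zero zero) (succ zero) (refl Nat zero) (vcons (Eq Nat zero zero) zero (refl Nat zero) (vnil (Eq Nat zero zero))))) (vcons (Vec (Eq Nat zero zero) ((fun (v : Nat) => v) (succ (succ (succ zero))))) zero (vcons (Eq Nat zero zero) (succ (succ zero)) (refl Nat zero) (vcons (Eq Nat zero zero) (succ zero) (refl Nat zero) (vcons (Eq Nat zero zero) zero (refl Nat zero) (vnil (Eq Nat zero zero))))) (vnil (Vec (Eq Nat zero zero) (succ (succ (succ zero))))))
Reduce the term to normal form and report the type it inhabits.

resulting normal form:
  vcons (Vec (Eq Nat zero zero) (succ (succ (succ zero)))) (succ zero) (vcons (Eq Nat zero zero) (succ (succ zero)) (refl Nat zero) (vcons (Eq Nat zero zero) (succ zero) (refl Nat zero) (vcons (Eq Nat zero zero) zero (refl Nat zero) (vnil (Eq Nat zero zero))))) (vcons (Vec (Eq Nat zero zero) (succ (succ (succ zero)))) zero (vcons (Eq Nat zero zero) (succ (succ zero)) (refl Nat zero) (vcons (Eq Nat zero zero) (succ zero) (refl Nat zero) (vcons (Eq Nat zero zero) zero (refl Nat zero) (vnil (Eq Nat zero zero))))) (vnil (Vec (Eq Nat zero zero) (succ (succ (succ zero))))))
the term's type:
  Vec (Vec (Eq Nat zero zero) (succ (succ (succ zero)))) (succ (succ zero))


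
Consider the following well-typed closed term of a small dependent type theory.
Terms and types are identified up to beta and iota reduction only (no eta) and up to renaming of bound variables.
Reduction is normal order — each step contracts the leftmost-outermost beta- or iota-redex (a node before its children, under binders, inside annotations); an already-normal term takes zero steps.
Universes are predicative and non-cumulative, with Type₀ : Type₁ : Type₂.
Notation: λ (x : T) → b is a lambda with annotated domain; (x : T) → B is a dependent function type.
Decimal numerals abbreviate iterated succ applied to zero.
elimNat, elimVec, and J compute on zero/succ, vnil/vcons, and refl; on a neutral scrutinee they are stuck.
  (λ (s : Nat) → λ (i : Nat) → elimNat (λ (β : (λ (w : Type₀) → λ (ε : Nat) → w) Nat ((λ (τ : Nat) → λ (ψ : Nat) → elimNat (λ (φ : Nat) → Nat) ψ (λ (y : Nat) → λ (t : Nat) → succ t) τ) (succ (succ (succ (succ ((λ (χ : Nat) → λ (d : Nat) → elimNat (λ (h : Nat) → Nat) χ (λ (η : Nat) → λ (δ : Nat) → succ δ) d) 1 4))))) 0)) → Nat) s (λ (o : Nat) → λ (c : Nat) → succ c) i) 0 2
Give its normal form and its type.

normal form:
  2
type:
  Nat
observation: normalization takes exactly 9 steps under the normal-order strategy.


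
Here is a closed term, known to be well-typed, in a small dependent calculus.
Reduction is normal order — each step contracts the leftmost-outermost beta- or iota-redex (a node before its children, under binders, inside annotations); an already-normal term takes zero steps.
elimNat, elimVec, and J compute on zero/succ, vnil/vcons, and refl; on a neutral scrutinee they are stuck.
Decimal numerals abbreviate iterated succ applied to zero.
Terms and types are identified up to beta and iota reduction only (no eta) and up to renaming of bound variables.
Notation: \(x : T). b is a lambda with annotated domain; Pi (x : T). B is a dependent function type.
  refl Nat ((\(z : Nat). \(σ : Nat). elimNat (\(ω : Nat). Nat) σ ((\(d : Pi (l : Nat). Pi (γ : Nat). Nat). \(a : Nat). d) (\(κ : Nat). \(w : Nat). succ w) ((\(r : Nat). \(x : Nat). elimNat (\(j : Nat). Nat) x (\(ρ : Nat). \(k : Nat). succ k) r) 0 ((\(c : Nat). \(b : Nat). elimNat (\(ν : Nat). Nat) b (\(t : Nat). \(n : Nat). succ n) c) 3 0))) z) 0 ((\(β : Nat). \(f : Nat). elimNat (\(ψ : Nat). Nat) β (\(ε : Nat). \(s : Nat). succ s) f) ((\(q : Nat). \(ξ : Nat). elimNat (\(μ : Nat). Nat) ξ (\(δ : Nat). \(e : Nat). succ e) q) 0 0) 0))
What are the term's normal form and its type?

reduced normal form:
  refl Nat 0
type:
  Eq Nat 0 0


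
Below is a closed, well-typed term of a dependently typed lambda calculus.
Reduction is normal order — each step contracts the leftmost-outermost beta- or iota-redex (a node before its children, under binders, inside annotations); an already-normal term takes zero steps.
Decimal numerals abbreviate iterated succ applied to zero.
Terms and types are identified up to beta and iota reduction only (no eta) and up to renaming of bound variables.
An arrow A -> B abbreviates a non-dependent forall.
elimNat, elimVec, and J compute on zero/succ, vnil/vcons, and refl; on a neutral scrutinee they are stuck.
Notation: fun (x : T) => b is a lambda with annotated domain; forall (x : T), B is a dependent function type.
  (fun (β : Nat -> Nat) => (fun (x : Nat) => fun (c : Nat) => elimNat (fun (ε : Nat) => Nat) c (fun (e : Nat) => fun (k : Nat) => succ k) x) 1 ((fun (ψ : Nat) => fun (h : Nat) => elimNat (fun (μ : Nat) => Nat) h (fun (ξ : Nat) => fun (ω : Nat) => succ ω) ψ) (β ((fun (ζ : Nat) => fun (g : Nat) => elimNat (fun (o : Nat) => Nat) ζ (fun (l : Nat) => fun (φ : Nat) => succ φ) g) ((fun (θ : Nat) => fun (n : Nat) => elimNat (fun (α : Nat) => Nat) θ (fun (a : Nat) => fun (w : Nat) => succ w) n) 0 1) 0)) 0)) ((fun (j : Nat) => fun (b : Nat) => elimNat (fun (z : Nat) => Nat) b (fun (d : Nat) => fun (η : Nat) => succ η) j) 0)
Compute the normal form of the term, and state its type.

normal form:
  2
the term's type:
  Nat
observation: the first redex contracted is a beta-redex; the normal form is reached in 25 normal-order steps.


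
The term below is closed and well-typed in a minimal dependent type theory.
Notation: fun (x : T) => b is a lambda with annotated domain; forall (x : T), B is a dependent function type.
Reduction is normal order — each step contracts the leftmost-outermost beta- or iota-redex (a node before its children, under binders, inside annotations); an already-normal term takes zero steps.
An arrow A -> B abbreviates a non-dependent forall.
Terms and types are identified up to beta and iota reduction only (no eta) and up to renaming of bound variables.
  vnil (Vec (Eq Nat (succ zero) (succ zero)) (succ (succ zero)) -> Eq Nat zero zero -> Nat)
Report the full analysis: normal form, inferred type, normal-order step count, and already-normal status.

resulting normal form:
  vnil (Vec (Eq Nat (succ zero) (succ zero)) (succ (succ zero)) -> Eq Nat zero zero -> Nat)
inferred type:
  Vec (Vec (Eq Nat (succ zero) (succ zero)) (succ (succ zero)) -> Eq Nat zero zero -> Nat) zero
normal-order step count: 0
started in normal form: yes


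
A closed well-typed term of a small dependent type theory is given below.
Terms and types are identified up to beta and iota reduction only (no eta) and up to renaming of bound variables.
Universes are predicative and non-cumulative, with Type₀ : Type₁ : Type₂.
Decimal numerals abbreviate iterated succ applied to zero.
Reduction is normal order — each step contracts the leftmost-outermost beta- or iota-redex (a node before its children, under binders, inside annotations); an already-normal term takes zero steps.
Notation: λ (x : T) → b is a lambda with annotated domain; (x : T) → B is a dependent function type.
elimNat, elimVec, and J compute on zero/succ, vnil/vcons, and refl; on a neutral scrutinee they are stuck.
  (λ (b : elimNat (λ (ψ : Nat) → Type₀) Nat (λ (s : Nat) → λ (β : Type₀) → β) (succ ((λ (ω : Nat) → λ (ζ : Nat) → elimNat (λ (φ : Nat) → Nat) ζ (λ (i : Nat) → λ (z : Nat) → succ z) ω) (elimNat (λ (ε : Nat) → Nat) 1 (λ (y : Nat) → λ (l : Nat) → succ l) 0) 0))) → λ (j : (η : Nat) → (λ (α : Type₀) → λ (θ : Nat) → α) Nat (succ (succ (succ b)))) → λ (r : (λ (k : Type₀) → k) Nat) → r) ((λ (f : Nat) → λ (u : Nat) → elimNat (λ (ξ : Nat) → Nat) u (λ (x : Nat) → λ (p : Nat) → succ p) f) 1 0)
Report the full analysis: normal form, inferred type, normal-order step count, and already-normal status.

normal form:
  λ (b : (ψ : Nat) → Nat) → λ (s : Nat) → s
the term's type:
  (b : (ψ : Nat) → Nat) → (s : Nat) → Nat
normal-order step count: 4
already normal: no
first contracted redex: a beta-redex


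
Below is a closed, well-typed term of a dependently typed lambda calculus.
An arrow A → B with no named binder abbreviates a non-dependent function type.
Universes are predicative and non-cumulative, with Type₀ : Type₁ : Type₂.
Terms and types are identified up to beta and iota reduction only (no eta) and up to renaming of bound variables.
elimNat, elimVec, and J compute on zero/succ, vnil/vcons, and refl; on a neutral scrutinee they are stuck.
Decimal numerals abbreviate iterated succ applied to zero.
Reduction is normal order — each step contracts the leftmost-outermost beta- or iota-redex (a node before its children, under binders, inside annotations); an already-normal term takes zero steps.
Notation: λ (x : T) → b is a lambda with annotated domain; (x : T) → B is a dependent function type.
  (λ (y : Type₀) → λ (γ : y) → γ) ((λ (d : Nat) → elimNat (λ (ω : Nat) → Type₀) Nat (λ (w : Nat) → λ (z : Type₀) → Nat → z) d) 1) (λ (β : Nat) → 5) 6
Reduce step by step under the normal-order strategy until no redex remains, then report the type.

normal-order reduction sequence:
  (λ (y : Type₀) → λ (γ : y) → γ) ((λ (d : Nat) → elimNat (λ (ω : Nat) → Type₀) Nat (λ (w : Nat) → λ (z : Type₀) → Nat → z) d) 1) (λ (β : Nat) → 5) 6
  ~> (λ (y : (λ (γ : Nat) → elimNat (λ (d : Nat) → Type₀) Nat (λ (ω : Nat) → λ (w : Type₀) → Nat → w) γ) 1) → y) (λ (z : Nat) → 5) 6
  ~> (λ (y : Nat) → 5) 6
  ~> 5
inferred type:
  Nat


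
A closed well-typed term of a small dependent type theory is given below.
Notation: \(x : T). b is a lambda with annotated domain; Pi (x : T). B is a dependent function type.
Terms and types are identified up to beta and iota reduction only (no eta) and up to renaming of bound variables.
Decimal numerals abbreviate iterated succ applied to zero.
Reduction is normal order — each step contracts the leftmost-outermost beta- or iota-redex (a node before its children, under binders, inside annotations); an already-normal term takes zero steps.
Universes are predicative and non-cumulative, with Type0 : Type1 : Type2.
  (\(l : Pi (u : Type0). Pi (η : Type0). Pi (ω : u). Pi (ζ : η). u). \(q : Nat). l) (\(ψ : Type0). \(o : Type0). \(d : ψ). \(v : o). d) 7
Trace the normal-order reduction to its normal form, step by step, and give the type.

reduction (normal order):
  (\(l : Pi (u : Type0). Pi (η : Type0). Pi (ω : u). Pi (ζ : η). u). \(q : Nat). l) (\(ψ : Type0). \(o : Type0). \(d : ψ). \(v : o). d) 7
  ~> (\(l : Nat). \(u : Type0). \(η : Type0). \(ω : u). \(ζ : η). ω) 7
  ~> \(l : Type0). \(u : Type0). \(η : l). \(ω : u). η
type:
  Pi (l : Type0). Pi (u : Type0). Pi (η : l). Pi (ω : u). l


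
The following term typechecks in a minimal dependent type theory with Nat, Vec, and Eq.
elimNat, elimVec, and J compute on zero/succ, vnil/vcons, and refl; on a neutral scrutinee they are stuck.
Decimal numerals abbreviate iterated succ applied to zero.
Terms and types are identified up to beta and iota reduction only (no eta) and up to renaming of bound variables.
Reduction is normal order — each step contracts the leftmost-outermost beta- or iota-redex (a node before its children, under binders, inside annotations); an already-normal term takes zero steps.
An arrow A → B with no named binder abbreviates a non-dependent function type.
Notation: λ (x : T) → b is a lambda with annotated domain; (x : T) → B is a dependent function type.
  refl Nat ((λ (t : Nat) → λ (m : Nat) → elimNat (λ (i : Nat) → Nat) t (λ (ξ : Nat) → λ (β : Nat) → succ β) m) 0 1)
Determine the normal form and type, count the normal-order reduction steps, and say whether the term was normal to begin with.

resulting normal form:
  refl Nat 1
type:
  Eq Nat 1 1
steps to reach normal form (normal order): 6
already normal: no
first redex: a beta-redex


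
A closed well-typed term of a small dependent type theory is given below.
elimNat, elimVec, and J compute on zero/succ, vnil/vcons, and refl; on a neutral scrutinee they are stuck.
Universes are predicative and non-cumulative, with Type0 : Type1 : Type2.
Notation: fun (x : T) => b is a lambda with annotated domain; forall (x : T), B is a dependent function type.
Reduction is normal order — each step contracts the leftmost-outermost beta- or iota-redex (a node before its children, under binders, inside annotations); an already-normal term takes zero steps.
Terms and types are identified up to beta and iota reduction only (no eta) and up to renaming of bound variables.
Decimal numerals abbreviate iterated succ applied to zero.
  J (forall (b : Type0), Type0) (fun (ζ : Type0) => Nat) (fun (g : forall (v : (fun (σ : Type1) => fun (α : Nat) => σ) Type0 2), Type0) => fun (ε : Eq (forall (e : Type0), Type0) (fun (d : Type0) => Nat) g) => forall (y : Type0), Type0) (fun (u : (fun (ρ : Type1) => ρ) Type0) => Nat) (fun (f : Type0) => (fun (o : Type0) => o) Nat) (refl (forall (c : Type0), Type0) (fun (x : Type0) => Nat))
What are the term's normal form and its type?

resulting normal form:
  fun (b : Type0) => Nat
inferred type:
  forall (b : Type0), Type0


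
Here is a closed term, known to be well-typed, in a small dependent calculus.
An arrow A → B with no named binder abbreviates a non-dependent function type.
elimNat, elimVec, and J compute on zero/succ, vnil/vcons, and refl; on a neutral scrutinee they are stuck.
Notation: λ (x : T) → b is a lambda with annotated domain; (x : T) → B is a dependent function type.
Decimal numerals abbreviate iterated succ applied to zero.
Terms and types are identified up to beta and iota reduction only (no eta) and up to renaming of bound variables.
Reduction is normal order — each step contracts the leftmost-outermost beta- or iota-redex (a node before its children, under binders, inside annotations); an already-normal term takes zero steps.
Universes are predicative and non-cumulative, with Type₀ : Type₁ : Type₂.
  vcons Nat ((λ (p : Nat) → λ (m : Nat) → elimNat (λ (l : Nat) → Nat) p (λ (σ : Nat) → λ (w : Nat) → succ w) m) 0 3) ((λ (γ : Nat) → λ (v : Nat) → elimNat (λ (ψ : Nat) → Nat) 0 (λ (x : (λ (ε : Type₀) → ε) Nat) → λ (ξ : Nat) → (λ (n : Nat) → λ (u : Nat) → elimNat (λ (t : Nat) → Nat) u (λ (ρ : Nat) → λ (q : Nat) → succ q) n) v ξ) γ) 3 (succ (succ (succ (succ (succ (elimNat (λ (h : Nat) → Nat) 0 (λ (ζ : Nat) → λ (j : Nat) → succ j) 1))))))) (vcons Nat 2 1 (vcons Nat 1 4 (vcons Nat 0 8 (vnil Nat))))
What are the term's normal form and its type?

resulting normal form:
  vcons Nat 3 18 (vcons Nat 2 1 (vcons Nat 1 4 (vcons Nat 0 8 (vnil Nat))))
the term's type:
  Vec Nat 4


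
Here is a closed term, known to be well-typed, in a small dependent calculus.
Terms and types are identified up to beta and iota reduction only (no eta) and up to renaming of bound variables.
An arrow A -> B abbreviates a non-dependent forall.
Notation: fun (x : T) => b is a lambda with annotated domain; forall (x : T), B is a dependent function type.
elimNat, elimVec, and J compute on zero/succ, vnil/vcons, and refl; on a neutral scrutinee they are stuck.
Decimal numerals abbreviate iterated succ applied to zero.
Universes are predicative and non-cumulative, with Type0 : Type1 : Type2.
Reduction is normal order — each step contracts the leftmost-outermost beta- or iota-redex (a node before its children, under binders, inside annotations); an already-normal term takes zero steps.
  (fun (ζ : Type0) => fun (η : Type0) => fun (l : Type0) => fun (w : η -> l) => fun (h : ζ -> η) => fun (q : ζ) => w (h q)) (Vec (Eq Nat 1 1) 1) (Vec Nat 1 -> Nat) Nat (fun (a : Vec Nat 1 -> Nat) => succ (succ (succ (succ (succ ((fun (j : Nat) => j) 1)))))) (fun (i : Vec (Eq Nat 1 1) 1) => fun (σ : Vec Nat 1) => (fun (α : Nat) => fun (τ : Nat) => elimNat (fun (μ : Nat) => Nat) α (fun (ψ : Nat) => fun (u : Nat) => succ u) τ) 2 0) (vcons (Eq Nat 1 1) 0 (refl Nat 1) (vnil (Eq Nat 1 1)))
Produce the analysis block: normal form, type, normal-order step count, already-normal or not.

reduced normal form:
  6
inferred type:
  Nat
reduction steps (normal order): 8
already normal: no
first contracted redex: a beta-redex


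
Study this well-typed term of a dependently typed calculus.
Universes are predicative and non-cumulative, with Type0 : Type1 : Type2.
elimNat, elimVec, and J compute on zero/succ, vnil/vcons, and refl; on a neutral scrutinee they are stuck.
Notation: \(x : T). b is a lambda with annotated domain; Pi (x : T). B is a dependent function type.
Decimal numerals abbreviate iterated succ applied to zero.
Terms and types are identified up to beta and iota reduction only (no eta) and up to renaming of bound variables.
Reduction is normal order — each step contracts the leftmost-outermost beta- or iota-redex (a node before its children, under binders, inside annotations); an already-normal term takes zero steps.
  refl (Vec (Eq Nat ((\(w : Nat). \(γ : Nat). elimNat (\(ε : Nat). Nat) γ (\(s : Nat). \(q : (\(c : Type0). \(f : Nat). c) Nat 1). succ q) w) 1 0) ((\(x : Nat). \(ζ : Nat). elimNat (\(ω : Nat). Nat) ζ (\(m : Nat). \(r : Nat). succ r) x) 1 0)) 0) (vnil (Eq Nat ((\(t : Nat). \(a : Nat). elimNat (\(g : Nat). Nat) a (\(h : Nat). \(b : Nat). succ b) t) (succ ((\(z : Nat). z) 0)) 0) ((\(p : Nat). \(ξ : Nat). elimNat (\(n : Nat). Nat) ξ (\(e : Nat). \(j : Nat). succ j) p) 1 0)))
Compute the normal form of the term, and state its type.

resulting normal form:
  refl (Vec (Eq Nat 1 1) 0) (vnil (Eq Nat 1 1))
inferred type:
  Eq (Vec (Eq Nat 1 1) 0) (vnil (Eq Nat 1 1)) (vnil (Eq Nat 1 1))


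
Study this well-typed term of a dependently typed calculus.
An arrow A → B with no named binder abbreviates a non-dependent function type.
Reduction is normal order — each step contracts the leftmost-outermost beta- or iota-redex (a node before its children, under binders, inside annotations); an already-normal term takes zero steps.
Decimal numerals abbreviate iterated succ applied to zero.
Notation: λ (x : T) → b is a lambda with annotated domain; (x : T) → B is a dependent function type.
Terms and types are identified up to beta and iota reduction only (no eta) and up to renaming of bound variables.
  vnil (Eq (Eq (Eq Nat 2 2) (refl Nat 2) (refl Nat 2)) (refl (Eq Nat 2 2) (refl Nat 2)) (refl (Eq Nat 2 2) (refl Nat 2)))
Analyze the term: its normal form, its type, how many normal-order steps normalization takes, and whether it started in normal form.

normal form:
  vnil (Eq (Eq (Eq Nat 2 2) (refl Nat 2) (refl Nat 2)) (refl (Eq Nat 2 2) (refl Nat 2)) (refl (Eq Nat 2 2) (refl Nat 2)))
type:
  Vec (Eq (Eq (Eq Nat 2 2) (refl Nat 2) (refl Nat 2)) (refl (Eq Nat 2 2) (refl Nat 2)) (refl (Eq Nat 2 2) (refl Nat 2))) 0
reduction steps (normal order): 0
term was already normal: yes


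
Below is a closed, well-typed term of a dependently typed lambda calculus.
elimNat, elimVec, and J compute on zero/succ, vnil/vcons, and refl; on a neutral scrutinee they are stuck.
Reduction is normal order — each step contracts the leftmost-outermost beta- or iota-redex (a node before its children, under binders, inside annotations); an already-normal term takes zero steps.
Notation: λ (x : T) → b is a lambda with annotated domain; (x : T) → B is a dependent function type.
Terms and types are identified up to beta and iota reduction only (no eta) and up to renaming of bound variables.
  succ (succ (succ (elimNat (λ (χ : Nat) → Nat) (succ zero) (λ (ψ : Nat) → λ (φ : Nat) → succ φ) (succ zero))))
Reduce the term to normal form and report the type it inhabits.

resulting normal form:
  succ (succ (succ (succ (succ zero))))
the term's type:
  Nat


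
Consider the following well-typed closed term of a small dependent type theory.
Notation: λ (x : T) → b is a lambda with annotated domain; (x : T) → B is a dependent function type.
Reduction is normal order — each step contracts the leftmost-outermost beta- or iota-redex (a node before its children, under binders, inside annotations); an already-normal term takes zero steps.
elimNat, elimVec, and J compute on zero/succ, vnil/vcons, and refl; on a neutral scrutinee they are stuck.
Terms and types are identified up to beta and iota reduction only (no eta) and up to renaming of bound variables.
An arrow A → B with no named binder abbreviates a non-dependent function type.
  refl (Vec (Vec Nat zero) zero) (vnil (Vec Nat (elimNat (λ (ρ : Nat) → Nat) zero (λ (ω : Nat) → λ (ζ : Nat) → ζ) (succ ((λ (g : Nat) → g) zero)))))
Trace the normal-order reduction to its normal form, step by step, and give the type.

reduction (normal order):
  refl (Vec (Vec Nat zero) zero) (vnil (Vec Nat (elimNat (λ (ρ : Nat) → Nat) zero (λ (ω : Nat) → λ (ζ : Nat) → ζ) (succ ((λ (g : Nat) → g) zero)))))
  ~> refl (Vec (Vec Nat zero) zero) (vnil (Vec Nat ((λ (ρ : Nat) → λ (ω : Nat) → ω) ((λ (ζ : Nat) → ζ) zero) (elimNat (λ (g : Nat) → Nat) zero (λ (w : Nat) → λ (j : Nat) → j) ((λ (a : Nat) → a) zero)))))
  ~> refl (Vec (Vec Nat zero) zero) (vnil (Vec Nat ((λ (ρ : Nat) → ρ) (elimNat (λ (ω : Nat) → Nat) zero (λ (ζ : Nat) → λ (g : Nat) → g) ((λ (w : Nat) → w) zero)))))
  ~> refl (Vec (Vec Nat zero) zero) (vnil (Vec Nat (elimNat (λ (ρ : Nat) → Nat) zero (λ (ω : Nat) → λ (ζ : Nat) → ζ) ((λ (g : Nat) → g) zero))))
  ~> refl (Vec (Vec Nat zero) zero) (vnil (Vec Nat (elimNat (λ (ρ : Nat) → Nat) zero (λ (ω : Nat) → λ (ζ : Nat) → ζ) zero)))
  ~> refl (Vec (Vec Nat zero) zero) (vnil (Vec Nat zero))
type:
  Eq (Vec (Vec Nat zero) zero) (vnil (Vec Nat zero)) (vnil (Vec Nat zero))


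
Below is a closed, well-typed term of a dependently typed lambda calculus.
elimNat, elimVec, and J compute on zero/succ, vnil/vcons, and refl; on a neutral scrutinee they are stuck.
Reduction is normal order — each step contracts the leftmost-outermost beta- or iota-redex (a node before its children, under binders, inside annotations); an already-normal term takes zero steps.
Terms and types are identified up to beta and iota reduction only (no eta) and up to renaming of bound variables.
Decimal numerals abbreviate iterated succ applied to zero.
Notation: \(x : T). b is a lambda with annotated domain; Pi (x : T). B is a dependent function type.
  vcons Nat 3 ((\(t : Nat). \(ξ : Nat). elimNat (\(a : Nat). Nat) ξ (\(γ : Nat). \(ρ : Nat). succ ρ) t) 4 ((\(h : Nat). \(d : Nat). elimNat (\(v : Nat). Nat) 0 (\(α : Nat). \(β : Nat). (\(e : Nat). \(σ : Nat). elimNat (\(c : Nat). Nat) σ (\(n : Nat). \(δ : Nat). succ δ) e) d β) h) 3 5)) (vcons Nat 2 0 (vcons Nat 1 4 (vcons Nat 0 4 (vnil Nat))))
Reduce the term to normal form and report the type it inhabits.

resulting normal form:
  vcons Nat 3 19 (vcons Nat 2 0 (vcons Nat 1 4 (vcons Nat 0 4 (vnil Nat))))
type:
  Vec Nat 4


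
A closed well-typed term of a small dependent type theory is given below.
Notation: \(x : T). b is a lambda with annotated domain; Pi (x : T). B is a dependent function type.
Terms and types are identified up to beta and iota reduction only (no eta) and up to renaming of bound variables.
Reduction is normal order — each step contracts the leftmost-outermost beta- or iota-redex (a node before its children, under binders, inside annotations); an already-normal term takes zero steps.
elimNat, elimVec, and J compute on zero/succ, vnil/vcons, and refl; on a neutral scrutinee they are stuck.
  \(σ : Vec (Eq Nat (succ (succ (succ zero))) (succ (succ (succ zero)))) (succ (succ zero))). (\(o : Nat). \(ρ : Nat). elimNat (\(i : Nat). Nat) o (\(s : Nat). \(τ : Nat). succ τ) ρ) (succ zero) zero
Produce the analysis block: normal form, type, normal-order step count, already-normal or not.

reduced normal form:
  \(σ : Vec (Eq Nat (succ (succ (succ zero))) (succ (succ (succ zero)))) (succ (succ zero))). succ zero
inferred type:
  Pi (σ : Vec (Eq Nat (succ (succ (succ zero))) (succ (succ (succ zero)))) (succ (succ zero))). Nat
normal-order step count: 3
already normal: no
first contracted redex: a beta-redex


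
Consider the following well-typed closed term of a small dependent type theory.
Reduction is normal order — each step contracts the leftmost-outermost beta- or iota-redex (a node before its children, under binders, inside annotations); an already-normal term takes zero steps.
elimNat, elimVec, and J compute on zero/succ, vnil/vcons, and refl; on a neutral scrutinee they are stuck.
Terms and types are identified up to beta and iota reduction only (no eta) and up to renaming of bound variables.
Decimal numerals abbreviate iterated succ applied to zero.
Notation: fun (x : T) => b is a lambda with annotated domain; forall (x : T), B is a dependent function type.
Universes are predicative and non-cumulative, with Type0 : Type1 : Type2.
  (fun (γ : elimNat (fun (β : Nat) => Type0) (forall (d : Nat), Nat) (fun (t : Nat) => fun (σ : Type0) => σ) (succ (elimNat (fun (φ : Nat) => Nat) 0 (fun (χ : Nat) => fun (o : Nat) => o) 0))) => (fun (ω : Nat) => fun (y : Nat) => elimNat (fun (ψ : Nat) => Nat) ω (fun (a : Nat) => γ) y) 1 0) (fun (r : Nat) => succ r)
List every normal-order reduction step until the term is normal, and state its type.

normal-order reduction sequence:
  (fun (γ : elimNat (fun (β : Nat) => Type0) (forall (d : Nat), Nat) (fun (t : Nat) => fun (σ : Type0) => σ) (succ (elimNat (fun (φ : Nat) => Nat) 0 (fun (χ : Nat) => fun (o : Nat) => o) 0))) => (fun (ω : Nat) => fun (y : Nat) => elimNat (fun (ψ : Nat) => Nat) ω (fun (a : Nat) => γ) y) 1 0) (fun (r : Nat) => succ r)
  ~> (fun (γ : Nat) => fun (β : Nat) => elimNat (fun (d : Nat) => Nat) γ (fun (t : Nat) => fun (σ : Nat) => succ σ) β) 1 0
  ~> (fun (γ : Nat) => elimNat (fun (β : Nat) => Nat) 1 (fun (d : Nat) => fun (t : Nat) => succ t) γ) 0
  ~> elimNat (fun (γ : Nat) => Nat) 1 (fun (β : Nat) => fun (d : Nat) => succ d) 0
  ~> 1
the term's type:
  Nat


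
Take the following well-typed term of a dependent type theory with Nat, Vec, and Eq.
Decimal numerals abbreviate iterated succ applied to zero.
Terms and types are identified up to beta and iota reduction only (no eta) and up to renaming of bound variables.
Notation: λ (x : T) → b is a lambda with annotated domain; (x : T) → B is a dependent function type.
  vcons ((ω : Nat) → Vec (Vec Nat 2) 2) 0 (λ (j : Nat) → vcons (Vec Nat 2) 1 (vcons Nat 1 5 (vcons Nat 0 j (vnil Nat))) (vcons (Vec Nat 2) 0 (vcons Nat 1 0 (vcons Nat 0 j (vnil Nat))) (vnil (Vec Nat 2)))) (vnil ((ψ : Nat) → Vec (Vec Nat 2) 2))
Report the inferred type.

type:
  Vec ((ω : Nat) → Vec (Vec Nat 2) 2) 1


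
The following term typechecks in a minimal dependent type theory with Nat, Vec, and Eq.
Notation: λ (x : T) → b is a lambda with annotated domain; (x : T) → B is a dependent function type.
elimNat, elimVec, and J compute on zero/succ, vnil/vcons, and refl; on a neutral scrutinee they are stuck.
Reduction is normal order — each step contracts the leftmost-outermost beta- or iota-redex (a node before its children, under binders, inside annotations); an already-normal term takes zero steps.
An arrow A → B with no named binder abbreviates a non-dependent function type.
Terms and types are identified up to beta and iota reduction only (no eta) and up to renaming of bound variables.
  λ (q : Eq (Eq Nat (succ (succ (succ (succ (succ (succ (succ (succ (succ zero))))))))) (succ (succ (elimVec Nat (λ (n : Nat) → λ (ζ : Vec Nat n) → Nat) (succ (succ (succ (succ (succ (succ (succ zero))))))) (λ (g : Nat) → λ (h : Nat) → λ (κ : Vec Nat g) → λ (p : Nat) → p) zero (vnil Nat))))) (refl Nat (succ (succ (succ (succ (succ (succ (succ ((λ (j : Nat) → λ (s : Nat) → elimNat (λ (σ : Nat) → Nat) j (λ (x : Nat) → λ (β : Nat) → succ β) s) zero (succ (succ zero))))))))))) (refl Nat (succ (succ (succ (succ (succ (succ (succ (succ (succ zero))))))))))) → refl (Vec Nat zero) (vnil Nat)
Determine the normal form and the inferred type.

reduced normal form:
  λ (q : Eq (Eq Nat (succ (succ (succ (succ (succ (succ (succ (succ (succ zero))))))))) (succ (succ (succ (succ (succ (succ (succ (succ (succ zero)))))))))) (refl Nat (succ (succ (succ (succ (succ (succ (succ (succ (succ zero)))))))))) (refl Nat (succ (succ (succ (succ (succ (succ (succ (succ (succ zero))))))))))) → refl (Vec Nat zero) (vnil Nat)
inferred type:
  Eq (Eq Nat (succ (succ (succ (succ (succ (succ (succ (succ (succ zero))))))))) (succ (succ (succ (succ (succ (succ (succ (succ (succ zero)))))))))) (refl Nat (succ (succ (succ (succ (succ (succ (succ (succ (succ zero)))))))))) (refl Nat (succ (succ (succ (succ (succ (succ (succ (succ (succ zero)))))))))) → Eq (Vec Nat zero) (vnil Nat) (vnil Nat)


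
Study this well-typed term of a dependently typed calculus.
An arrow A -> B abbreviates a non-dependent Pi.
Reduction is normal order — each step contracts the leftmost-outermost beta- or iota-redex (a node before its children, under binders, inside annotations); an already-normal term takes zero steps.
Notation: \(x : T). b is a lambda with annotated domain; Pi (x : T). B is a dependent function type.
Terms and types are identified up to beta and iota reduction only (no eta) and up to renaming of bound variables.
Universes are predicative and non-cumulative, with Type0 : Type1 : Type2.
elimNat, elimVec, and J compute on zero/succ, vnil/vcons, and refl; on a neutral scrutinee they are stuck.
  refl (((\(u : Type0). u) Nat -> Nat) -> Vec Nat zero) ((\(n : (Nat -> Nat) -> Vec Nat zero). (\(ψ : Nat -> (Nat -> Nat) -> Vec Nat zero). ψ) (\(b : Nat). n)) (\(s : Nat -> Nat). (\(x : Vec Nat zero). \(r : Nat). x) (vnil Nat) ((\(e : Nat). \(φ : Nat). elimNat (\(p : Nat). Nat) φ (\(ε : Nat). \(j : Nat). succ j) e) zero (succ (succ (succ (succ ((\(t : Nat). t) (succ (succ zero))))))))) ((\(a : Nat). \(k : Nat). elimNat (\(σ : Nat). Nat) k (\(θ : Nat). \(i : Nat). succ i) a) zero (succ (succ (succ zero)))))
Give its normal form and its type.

normal form:
  refl ((Nat -> Nat) -> Vec Nat zero) (\(u : Nat -> Nat). vnil Nat)
inferred type:
  Eq ((Nat -> Nat) -> Vec Nat zero) (\(u : Nat -> Nat). vnil Nat) (\(n : Nat -> Nat). vnil Nat)
observation: 6 normal-order steps normalize the term, beginning with a beta-redex.


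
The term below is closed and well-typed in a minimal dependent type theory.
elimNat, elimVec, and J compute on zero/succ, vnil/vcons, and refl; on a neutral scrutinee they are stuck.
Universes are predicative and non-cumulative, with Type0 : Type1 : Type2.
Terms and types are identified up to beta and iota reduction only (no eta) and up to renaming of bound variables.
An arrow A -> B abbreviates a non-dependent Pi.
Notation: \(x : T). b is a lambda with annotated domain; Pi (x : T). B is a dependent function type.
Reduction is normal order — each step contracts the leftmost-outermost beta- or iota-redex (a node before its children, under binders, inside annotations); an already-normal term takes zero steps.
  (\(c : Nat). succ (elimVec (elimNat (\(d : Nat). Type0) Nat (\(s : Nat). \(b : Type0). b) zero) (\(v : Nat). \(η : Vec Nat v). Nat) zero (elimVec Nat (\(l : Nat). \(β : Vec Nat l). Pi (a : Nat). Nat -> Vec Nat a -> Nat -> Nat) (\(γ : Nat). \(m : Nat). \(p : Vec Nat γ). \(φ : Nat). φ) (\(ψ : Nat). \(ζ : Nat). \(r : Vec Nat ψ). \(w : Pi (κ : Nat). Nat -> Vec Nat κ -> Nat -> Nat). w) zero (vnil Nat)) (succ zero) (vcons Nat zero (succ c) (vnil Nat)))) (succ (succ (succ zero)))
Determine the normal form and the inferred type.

resulting normal form:
  succ zero
type:
  Nat
observation: contracting a beta-redex first, the term normalizes in 8 steps.


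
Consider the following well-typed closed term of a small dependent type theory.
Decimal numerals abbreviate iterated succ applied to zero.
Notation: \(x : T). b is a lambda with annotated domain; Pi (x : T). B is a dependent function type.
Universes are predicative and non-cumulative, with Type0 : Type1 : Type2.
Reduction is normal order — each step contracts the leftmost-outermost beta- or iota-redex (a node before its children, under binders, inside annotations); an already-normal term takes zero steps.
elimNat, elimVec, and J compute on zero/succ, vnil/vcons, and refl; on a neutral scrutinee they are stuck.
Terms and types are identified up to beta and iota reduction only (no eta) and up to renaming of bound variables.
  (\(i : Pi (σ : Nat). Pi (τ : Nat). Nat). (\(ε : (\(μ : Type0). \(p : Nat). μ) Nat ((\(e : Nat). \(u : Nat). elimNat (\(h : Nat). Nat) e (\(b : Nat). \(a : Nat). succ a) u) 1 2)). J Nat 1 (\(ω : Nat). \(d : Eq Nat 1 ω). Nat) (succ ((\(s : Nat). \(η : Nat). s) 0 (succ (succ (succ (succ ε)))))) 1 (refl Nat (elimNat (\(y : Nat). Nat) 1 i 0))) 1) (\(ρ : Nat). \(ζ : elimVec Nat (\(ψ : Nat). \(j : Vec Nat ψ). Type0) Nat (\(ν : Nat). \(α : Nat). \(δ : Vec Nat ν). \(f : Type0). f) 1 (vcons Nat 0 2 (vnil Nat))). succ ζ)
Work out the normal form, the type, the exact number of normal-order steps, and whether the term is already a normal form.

resulting normal form:
  1
the term's type:
  Nat
steps to reach normal form (normal order): 5
started in normal form: no
first redex: a beta-redex


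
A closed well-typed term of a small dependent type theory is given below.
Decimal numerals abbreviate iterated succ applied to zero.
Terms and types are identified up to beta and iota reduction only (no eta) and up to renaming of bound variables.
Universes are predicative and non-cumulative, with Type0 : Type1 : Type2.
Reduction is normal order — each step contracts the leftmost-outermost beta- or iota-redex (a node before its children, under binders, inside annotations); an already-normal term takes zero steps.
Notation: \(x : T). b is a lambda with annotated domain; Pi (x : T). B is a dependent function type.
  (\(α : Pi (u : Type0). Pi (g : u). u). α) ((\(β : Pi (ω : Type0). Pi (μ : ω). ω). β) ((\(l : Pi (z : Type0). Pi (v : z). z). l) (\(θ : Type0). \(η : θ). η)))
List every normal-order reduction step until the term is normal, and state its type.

normal-order reduction sequence:
  (\(α : Pi (u : Type0). Pi (g : u). u). α) ((\(β : Pi (ω : Type0). Pi (μ : ω). ω). β) ((\(l : Pi (z : Type0). Pi (v : z). z). l) (\(θ : Type0). \(η : θ). η)))
  ~> (\(α : Pi (u : Type0). Pi (g : u). u). α) ((\(β : Pi (ω : Type0). Pi (μ : ω). ω). β) (\(l : Type0). \(z : l). z))
  ~> (\(α : Pi (u : Type0). Pi (g : u). u). α) (\(β : Type0). \(ω : β). ω)
  ~> \(α : Type0). \(u : α). u
the term's type:
  Pi (α : Type0). Pi (u : α). α


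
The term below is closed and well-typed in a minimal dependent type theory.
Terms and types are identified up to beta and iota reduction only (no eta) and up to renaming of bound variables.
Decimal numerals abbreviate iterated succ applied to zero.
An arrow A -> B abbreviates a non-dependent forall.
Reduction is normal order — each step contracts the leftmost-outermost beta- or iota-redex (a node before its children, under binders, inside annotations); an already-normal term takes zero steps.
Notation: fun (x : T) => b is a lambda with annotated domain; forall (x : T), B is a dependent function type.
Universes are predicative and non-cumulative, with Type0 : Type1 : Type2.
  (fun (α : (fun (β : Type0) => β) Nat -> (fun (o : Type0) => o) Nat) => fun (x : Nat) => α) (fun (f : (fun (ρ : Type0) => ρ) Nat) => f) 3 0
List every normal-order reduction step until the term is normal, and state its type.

reduction (normal order):
  (fun (α : (fun (β : Type0) => β) Nat -> (fun (o : Type0) => o) Nat) => fun (x : Nat) => α) (fun (f : (fun (ρ : Type0) => ρ) Nat) => f) 3 0
  ~> (fun (α : Nat) => fun (β : (fun (o : Type0) => o) Nat) => β) 3 0
  ~> (fun (α : (fun (β : Type0) => β) Nat) => α) 0
  ~> 0
inferred type:
  Nat


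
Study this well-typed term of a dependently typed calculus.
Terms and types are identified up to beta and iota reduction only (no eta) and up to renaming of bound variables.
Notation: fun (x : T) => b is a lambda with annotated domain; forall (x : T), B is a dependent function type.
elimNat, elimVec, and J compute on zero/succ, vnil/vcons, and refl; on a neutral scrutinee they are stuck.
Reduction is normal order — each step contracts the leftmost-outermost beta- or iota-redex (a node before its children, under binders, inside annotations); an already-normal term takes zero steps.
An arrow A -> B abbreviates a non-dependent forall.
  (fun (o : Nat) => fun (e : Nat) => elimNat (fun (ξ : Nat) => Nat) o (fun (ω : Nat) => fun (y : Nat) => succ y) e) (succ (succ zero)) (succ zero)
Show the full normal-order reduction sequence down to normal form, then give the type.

reduction (normal order):
  (fun (o : Nat) => fun (e : Nat) => elimNat (fun (ξ : Nat) => Nat) o (fun (ω : Nat) => fun (y : Nat) => succ y) e) (succ (succ zero)) (succ zero)
  ~> (fun (o : Nat) => elimNat (fun (e : Nat) => Nat) (succ (succ zero)) (fun (ξ : Nat) => fun (ω : Nat) => succ ω) o) (succ zero)
  ~> elimNat (fun (o : Nat) => Nat) (succ (succ zero)) (fun (e : Nat) => fun (ξ : Nat) => succ ξ) (succ zero)
  ~> (fun (o : Nat) => fun (e : Nat) => succ e) zero (elimNat (fun (ξ : Nat) => Nat) (succ (succ zero)) (fun (ω : Nat) => fun (y : Nat) => succ y) zero)
  ~> (fun (o : Nat) => succ o) (elimNat (fun (e : Nat) => Nat) (succ (succ zero)) (fun (ξ : Nat) => fun (ω : Nat) => succ ω) zero)
  ~> succ (elimNat (fun (o : Nat) => Nat) (succ (succ zero)) (fun (e : Nat) => fun (ξ : Nat) => succ ξ) zero)
  ~> succ (succ (succ zero))
type:
  Nat


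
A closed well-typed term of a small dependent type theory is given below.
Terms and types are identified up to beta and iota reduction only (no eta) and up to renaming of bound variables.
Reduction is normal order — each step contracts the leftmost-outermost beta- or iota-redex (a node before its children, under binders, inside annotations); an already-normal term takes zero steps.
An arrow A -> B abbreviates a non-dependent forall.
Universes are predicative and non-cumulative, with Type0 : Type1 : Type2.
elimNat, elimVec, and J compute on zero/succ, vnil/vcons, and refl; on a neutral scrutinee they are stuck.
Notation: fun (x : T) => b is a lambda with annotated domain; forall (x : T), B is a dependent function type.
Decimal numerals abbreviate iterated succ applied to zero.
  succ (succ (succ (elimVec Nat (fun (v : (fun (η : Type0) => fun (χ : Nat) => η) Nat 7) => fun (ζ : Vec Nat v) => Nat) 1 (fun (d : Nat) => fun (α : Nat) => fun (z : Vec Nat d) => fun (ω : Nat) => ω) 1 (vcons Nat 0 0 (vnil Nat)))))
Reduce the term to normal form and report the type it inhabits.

resulting normal form:
  4
inferred type:
  Nat
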